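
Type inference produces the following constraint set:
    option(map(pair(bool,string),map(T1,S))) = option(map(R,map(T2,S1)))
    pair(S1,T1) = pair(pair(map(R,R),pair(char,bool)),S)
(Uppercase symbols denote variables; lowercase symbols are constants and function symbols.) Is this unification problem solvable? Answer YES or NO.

Decompose option/1: map(pair(bool,string),map(T1,S)) = map(R,map(T2,S1)).
Decompose map/2: pair(bool,string) = R,  map(T1,S) = map(T2,S1).
Bind R := pair(bool,string); substituting into the one remaining equation that mentions R gives: pair(S1,T1) = pair(pair(map(pair(bool,string),pair(bool,string)),pair(char,bool)),S).
Decompose map/2: T1 = T2,  S = S1.
Bind T1 := T2; substituting into the one remaining equation that mentions T1 gives: pair(S1,T2) = pair(pair(map(pair(bool,string),pair(bool,string)),pair(char,bool)),S).
Bind S := S1; substituting into the remaining equation gives: pair(S1,T2) = pair(pair(map(pair(bool,string),pair(bool,string)),pair(char,bool)),S1).
Decompose pair/2: S1 = pair(map(pair(bool,string),pair(bool,string)),pair(char,bool)),  T2 = S1.
Bind S1 := pair(map(pair(bool,string),pair(bool,string)),pair(char,bool)); substituting into the remaining equation gives: T2 = pair(map(pair(bool,string),pair(bool,string)),pair(char,bool)). Substituting into the earlier binding gives S := pair(map(pair(bool,string),pair(bool,string)),pair(char,bool)).
Bind T2 := pair(map(pair(bool,string),pair(bool,string)),pair(char,bool)). Substituting into the earlier binding gives T1 := pair(map(pair(bool,string),pair(bool,string)),pair(char,bool)).
No equations remain and no clash or occurs-check failure arose, so a unifier exists.

YES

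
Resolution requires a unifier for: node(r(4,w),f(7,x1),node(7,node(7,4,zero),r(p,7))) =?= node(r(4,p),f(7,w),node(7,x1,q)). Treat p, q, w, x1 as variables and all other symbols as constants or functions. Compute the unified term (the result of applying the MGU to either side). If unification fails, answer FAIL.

node(r(4,node(7,4,zero)),f(7,node(7,4,zero)),node(7,node(7,4,zero),r(node(7,4,zero),7)))

Decompose node/3: r(4,w) =?= r(4,p),  f(7,x1) =?= f(7,w),  node(7,node(7,4,zero),r(p,7)) =?= node(7,x1,q).
Decompose r/2: 4 =?= 4,  w =?= p.
Delete trivial equation 4 =?= 4.
Bind w := p; substituting into the one remaining equation that mentions w gives: f(7,x1) =?= f(7,p).
Decompose f/2: 7 =?= 7,  x1 =?= p.
Delete trivial equation 7 =?= 7.
Bind x1 := p; substituting into the remaining equation gives: node(7,node(7,4,zero),r(p,7)) =?= node(7,p,q).
Decompose node/3: 7 =?= 7,  node(7,4,zero) =?= p,  r(p,7) =?= q.
Delete trivial equation 7 =?= 7.
Bind p := node(7,4,zero); substituting into the remaining equation gives: r(node(7,4,zero),7) =?= q. Substituting into the earlier bindings gives w := node(7,4,zero), x1 := node(7,4,zero).
Bind q := r(node(7,4,zero),7).
Applying the MGU to either side gives node(r(4,node(7,4,zero)),f(7,node(7,4,zero)),node(7,node(7,4,zero),r(node(7,4,zero),7))).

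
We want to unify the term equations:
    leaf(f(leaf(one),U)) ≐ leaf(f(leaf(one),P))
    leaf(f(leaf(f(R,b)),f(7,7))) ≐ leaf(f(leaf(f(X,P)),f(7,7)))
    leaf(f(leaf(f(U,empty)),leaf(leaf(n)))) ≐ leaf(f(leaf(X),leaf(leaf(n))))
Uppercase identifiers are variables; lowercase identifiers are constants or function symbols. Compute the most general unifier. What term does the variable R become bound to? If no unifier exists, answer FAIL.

f(b,empty)

Decompose leaf/1: f(leaf(one),U) ≐ f(leaf(one),P).
Decompose f/2: leaf(one) ≐ leaf(one),  U ≐ P.
Delete trivial equation leaf(one) ≐ leaf(one).
Bind U := P; substituting into the one remaining equation that mentions U gives: leaf(f(leaf(f(P,empty)),leaf(leaf(n)))) ≐ leaf(f(leaf(X),leaf(leaf(n)))).
Decompose leaf/1: f(leaf(f(R,b)),f(7,7)) ≐ f(leaf(f(X,P)),f(7,7)).
Decompose f/2: leaf(f(R,b)) ≐ leaf(f(X,P)),  f(7,7) ≐ f(7,7).
Decompose leaf/1: f(R,b) ≐ f(X,P).
Decompose f/2: R ≐ X,  b ≐ P.
Bind R := X; no other remaining equation mentions R.
Bind P := b; substituting into the one remaining equation that mentions P gives: leaf(f(leaf(f(b,empty)),leaf(leaf(n)))) ≐ leaf(f(leaf(X),leaf(leaf(n)))). Substituting into the earlier binding gives U := b.
Delete trivial equation f(7,7) ≐ f(7,7).
Decompose leaf/1: f(leaf(f(b,empty)),leaf(leaf(n))) ≐ f(leaf(X),leaf(leaf(n))).
Decompose f/2: leaf(f(b,empty)) ≐ leaf(X),  leaf(leaf(n)) ≐ leaf(leaf(n)).
Decompose leaf/1: f(b,empty) ≐ X.
Bind X := f(b,empty); no other remaining equation mentions X. Substituting into the earlier binding gives R := f(b,empty).
Delete trivial equation leaf(leaf(n)) ≐ leaf(leaf(n)).
MGU = { U ↦ b, R ↦ f(b,empty), P ↦ b, X ↦ f(b,empty) }, so R ↦ f(b,empty).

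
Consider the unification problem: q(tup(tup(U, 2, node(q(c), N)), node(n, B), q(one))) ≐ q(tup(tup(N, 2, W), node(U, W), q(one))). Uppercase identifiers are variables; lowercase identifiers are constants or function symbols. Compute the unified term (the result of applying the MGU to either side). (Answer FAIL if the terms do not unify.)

Decompose q/1: tup(tup(U, 2, node(q(c), N)), node(n, B), q(one)) ≐ tup(tup(N, 2, W), node(U, W), q(one)).
Decompose tup/3: tup(U, 2, node(q(c), N)) ≐ tup(N, 2, W),  node(n, B) ≐ node(U, W),  q(one) ≐ q(one).
Decompose tup/3: U ≐ N,  2 ≐ 2,  node(q(c), N) ≐ W.
Bind U := N; substituting into the one remaining equation that mentions U gives: node(n, B) ≐ node(N, W).
Delete trivial equation 2 ≐ 2.
Bind W := node(q(c), N); substituting into the one remaining equation that mentions W gives: node(n, B) ≐ node(N, node(q(c), N)).
Decompose node/2: n ≐ N,  B ≐ node(q(c), N).
Bind N := n; substituting into the one remaining equation that mentions N gives: B ≐ node(q(c), n). Substituting into the earlier bindings gives U := n, W := node(q(c), n).
Bind B := node(q(c), n); no other remaining equation mentions B.
Delete trivial equation q(one) ≐ q(one).
Applying the MGU to either side gives q(tup(tup(n, 2, node(q(c), n)), node(n, node(q(c), n)), q(one))).

q(tup(tup(n, 2, node(q(c), n)), node(n, node(q(c), n)), q(one)))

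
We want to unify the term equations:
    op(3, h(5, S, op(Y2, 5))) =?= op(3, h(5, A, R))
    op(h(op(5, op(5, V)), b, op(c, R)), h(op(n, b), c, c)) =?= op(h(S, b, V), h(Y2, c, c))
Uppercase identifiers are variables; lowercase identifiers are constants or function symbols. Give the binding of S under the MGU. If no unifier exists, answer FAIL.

op(5, op(5, op(c, op(op(n, b), 5))))

Decompose op/2: 3 =?= 3,  h(5, S, op(Y2, 5)) =?= h(5, A, R).
Delete trivial equation 3 =?= 3.
Decompose h/3: 5 =?= 5,  S =?= A,  op(Y2, 5) =?= R.
Delete trivial equation 5 =?= 5.
Bind S := A; substituting into the one remaining equation that mentions S gives: op(h(op(5, op(5, V)), b, op(c, R)), h(op(n, b), c, c)) =?= op(h(A, b, V), h(Y2, c, c)).
Bind R := op(Y2, 5); substituting into the remaining equation gives: op(h(op(5, op(5, V)), b, op(c, op(Y2, 5))), h(op(n, b), c, c)) =?= op(h(A, b, V), h(Y2, c, c)).
Decompose op/2: h(op(5, op(5, V)), b, op(c, op(Y2, 5))) =?= h(A, b, V),  h(op(n, b), c, c) =?= h(Y2, c, c).
Decompose h/3: op(5, op(5, V)) =?= A,  b =?= b,  op(c, op(Y2, 5)) =?= V.
Bind A := op(5, op(5, V)); no other remaining equation mentions A. Substituting into the earlier binding gives S := op(5, op(5, V)).
Delete trivial equation b =?= b.
Bind V := op(c, op(Y2, 5)); no other remaining equation mentions V. Substituting into the earlier bindings gives S := op(5, op(5, op(c, op(Y2, 5)))), A := op(5, op(5, op(c, op(Y2, 5)))).
Decompose h/3: op(n, b) =?= Y2,  c =?= c,  c =?= c.
Bind Y2 := op(n, b); no other remaining equation mentions Y2. Substituting into the earlier bindings gives S := op(5, op(5, op(c, op(op(n, b), 5)))), R := op(op(n, b), 5), A := op(5, op(5, op(c, op(op(n, b), 5)))), V := op(c, op(op(n, b), 5)).
Delete trivial equation c =?= c.
Delete trivial equation c =?= c.
MGU = { S := op(5, op(5, op(c, op(op(n, b), 5)))), R := op(op(n, b), 5), A := op(5, op(5, op(c, op(op(n, b), 5)))), V := op(c, op(op(n, b), 5)), Y2 := op(n, b) }, so S := op(5, op(5, op(c, op(op(n, b), 5)))).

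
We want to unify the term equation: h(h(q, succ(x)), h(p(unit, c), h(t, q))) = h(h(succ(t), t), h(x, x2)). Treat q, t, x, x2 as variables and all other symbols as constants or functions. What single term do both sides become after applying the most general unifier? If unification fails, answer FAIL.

Decompose h/2: h(q, succ(x)) = h(succ(t), t),  h(p(unit, c), h(t, q)) = h(x, x2).
Decompose h/2: q = succ(t),  succ(x) = t.
Bind q := succ(t); substituting into the one remaining equation that mentions q gives: h(p(unit, c), h(t, succ(t))) = h(x, x2).
Bind t := succ(x); substituting into the remaining equation gives: h(p(unit, c), h(succ(x), succ(succ(x)))) = h(x, x2). Substituting into the earlier binding gives q := succ(succ(x)).
Decompose h/2: p(unit, c) = x,  h(succ(x), succ(succ(x))) = x2.
Bind x := p(unit, c); substituting into the remaining equation gives: h(succ(p(unit, c)), succ(succ(p(unit, c)))) = x2. Substituting into the earlier bindings gives q := succ(succ(p(unit, c))), t := succ(p(unit, c)).
Bind x2 := h(succ(p(unit, c)), succ(succ(p(unit, c)))).
Applying the MGU to either side gives h(h(succ(succ(p(unit, c))), succ(p(unit, c))), h(p(unit, c), h(succ(p(unit, c)), succ(succ(p(unit, c)))))).

h(h(succ(succ(p(unit, c))), succ(p(unit, c))), h(p(unit, c), h(succ(p(unit, c)), succ(succ(p(unit, c))))))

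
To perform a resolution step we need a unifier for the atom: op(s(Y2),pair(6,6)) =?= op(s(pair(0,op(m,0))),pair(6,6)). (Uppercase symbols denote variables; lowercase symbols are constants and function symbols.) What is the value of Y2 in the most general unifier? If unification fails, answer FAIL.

pair(0,op(m,0))

Decompose op/2: s(Y2) =?= s(pair(0,op(m,0))),  pair(6,6) =?= pair(6,6).
Decompose s/1: Y2 =?= pair(0,op(m,0)).
Bind Y2 := pair(0,op(m,0)); no other remaining equation mentions Y2.
Delete trivial equation pair(6,6) =?= pair(6,6).
MGU = { Y2 -> pair(0,op(m,0)) }, so Y2 -> pair(0,op(m,0)).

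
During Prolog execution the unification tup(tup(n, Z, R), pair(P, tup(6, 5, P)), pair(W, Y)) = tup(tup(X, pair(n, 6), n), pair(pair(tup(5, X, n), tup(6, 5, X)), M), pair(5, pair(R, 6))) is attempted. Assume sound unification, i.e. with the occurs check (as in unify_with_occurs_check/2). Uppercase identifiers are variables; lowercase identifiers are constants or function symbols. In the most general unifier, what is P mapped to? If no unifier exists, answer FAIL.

pair(tup(5, n, n), tup(6, 5, n))

Decompose tup/3: tup(n, Z, R) = tup(X, pair(n, 6), n),  pair(P, tup(6, 5, P)) = pair(pair(tup(5, X, n), tup(6, 5, X)), M),  pair(W, Y) = pair(5, pair(R, 6)).
Decompose tup/3: n = X,  Z = pair(n, 6),  R = n.
Bind X := n; substituting into the one remaining equation that mentions X gives: pair(P, tup(6, 5, P)) = pair(pair(tup(5, n, n), tup(6, 5, n)), M).
Bind Z := pair(n, 6); no other remaining equation mentions Z.
Bind R := n; substituting into the one remaining equation that mentions R gives: pair(W, Y) = pair(5, pair(n, 6)).
Decompose pair/2: P = pair(tup(5, n, n), tup(6, 5, n)),  tup(6, 5, P) = M.
Bind P := pair(tup(5, n, n), tup(6, 5, n)); substituting into the one remaining equation that mentions P gives: tup(6, 5, pair(tup(5, n, n), tup(6, 5, n))) = M.
Bind M := tup(6, 5, pair(tup(5, n, n), tup(6, 5, n))); no other remaining equation mentions M.
Decompose pair/2: W = 5,  Y = pair(n, 6).
Bind W := 5; no other remaining equation mentions W.
Bind Y := pair(n, 6).
MGU = { X -> n, Z -> pair(n, 6), R -> n, P -> pair(tup(5, n, n), tup(6, 5, n)), M -> tup(6, 5, pair(tup(5, n, n), tup(6, 5, n))), W -> 5, Y -> pair(n, 6) }, so P -> pair(tup(5, n, n), tup(6, 5, n)).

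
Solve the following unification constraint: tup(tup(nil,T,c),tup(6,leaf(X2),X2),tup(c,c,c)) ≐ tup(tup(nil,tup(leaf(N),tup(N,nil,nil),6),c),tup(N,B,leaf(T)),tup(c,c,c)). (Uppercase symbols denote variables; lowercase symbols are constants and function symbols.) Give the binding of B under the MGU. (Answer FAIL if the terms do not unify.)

Decompose tup/3: tup(nil,T,c) ≐ tup(nil,tup(leaf(N),tup(N,nil,nil),6),c),  tup(6,leaf(X2),X2) ≐ tup(N,B,leaf(T)),  tup(c,c,c) ≐ tup(c,c,c).
Decompose tup/3: nil ≐ nil,  T ≐ tup(leaf(N),tup(N,nil,nil),6),  c ≐ c.
Delete trivial equation nil ≐ nil.
Bind T := tup(leaf(N),tup(N,nil,nil),6); substituting into the one remaining equation that mentions T gives: tup(6,leaf(X2),X2) ≐ tup(N,B,leaf(tup(leaf(N),tup(N,nil,nil),6))).
Delete trivial equation c ≐ c.
Decompose tup/3: 6 ≐ N,  leaf(X2) ≐ B,  X2 ≐ leaf(tup(leaf(N),tup(N,nil,nil),6)).
Bind N := 6; substituting into the one remaining equation that mentions N gives: X2 ≐ leaf(tup(leaf(6),tup(6,nil,nil),6)). Substituting into the earlier binding gives T := tup(leaf(6),tup(6,nil,nil),6).
Bind B := leaf(X2); no other remaining equation mentions B.
Bind X2 := leaf(tup(leaf(6),tup(6,nil,nil),6)); no other remaining equation mentions X2. Substituting into the earlier binding gives B := leaf(leaf(tup(leaf(6),tup(6,nil,nil),6))).
Delete trivial equation tup(c,c,c) ≐ tup(c,c,c).
MGU = { T ↦ tup(leaf(6),tup(6,nil,nil),6), N ↦ 6, B ↦ leaf(leaf(tup(leaf(6),tup(6,nil,nil),6))), X2 ↦ leaf(tup(leaf(6),tup(6,nil,nil),6)) }, so B ↦ leaf(leaf(tup(leaf(6),tup(6,nil,nil),6))).

leaf(leaf(tup(leaf(6),tup(6,nil,nil),6)))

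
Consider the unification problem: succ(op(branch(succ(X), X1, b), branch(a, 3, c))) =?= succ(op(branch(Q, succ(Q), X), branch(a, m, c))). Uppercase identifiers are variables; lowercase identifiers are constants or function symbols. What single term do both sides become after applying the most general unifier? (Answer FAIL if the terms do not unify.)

FAIL

Decompose succ/1: op(branch(succ(X), X1, b), branch(a, 3, c)) =?= op(branch(Q, succ(Q), X), branch(a, m, c)).
Decompose op/2: branch(succ(X), X1, b) =?= branch(Q, succ(Q), X),  branch(a, 3, c) =?= branch(a, m, c).
Decompose branch/3: succ(X) =?= Q,  X1 =?= succ(Q),  b =?= X.
Bind Q := succ(X); substituting into the one remaining equation that mentions Q gives: X1 =?= succ(succ(X)).
Bind X1 := succ(succ(X)); no other remaining equation mentions X1.
Bind X := b; no other remaining equation mentions X. Substituting into the earlier bindings gives Q := succ(b), X1 := succ(succ(b)).
Decompose branch/3: a =?= a,  3 =?= m,  c =?= c.
Delete trivial equation a =?= a.
Clash: constants 3 and m differ; no unifier exists.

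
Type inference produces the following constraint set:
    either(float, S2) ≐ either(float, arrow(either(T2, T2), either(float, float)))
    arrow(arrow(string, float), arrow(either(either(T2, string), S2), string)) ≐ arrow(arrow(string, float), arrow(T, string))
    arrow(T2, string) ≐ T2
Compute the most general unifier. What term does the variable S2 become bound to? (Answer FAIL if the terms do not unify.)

Decompose either/2: float ≐ float,  S2 ≐ arrow(either(T2, T2), either(float, float)).
Delete trivial equation float ≐ float.
Bind S2 := arrow(either(T2, T2), either(float, float)); substituting into the one remaining equation that mentions S2 gives: arrow(arrow(string, float), arrow(either(either(T2, string), arrow(either(T2, T2), either(float, float))), string)) ≐ arrow(arrow(string, float), arrow(T, string)).
Decompose arrow/2: arrow(string, float) ≐ arrow(string, float),  arrow(either(either(T2, string), arrow(either(T2, T2), either(float, float))), string) ≐ arrow(T, string).
Delete trivial equation arrow(string, float) ≐ arrow(string, float).
Decompose arrow/2: either(either(T2, string), arrow(either(T2, T2), either(float, float))) ≐ T,  string ≐ string.
Bind T := either(either(T2, string), arrow(either(T2, T2), either(float, float))); no other remaining equation mentions T.
Delete trivial equation string ≐ string.
Occurs check fails: T2 occurs in arrow(T2, string); the equation T2 ≐ arrow(T2, string) has no finite solution.

FAIL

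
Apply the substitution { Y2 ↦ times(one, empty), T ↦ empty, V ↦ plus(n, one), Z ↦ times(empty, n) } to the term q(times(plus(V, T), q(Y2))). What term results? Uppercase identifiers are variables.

q(times(plus(plus(n, one), empty), q(times(one, empty))))

Replace each occurrence of Y2 with times(one, empty).
Replace each occurrence of T with empty.
Replace each occurrence of V with plus(n, one).
Result: q(times(plus(plus(n, one), empty), q(times(one, empty)))).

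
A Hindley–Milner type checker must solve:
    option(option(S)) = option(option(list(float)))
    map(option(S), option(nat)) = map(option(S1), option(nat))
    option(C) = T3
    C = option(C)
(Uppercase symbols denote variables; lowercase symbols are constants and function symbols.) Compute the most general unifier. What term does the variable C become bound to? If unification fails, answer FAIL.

Decompose option/1: option(S) = option(list(float)).
Decompose option/1: S = list(float).
Bind S := list(float); substituting into the one remaining equation that mentions S gives: map(option(list(float)), option(nat)) = map(option(S1), option(nat)).
Decompose map/2: option(list(float)) = option(S1),  option(nat) = option(nat).
Decompose option/1: list(float) = S1.
Bind S1 := list(float); no other remaining equation mentions S1.
Delete trivial equation option(nat) = option(nat).
Bind T3 := option(C); no other remaining equation mentions T3.
Occurs check fails: C occurs in option(C); the equation C = option(C) has no finite solution.

FAIL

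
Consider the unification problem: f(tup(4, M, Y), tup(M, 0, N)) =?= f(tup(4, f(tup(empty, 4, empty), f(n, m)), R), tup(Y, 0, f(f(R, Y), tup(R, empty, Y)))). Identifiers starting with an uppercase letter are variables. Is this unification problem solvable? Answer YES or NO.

Decompose f/2: tup(4, M, Y) =?= tup(4, f(tup(empty, 4, empty), f(n, m)), R),  tup(M, 0, N) =?= tup(Y, 0, f(f(R, Y), tup(R, empty, Y))).
Decompose tup/3: 4 =?= 4,  M =?= f(tup(empty, 4, empty), f(n, m)),  Y =?= R.
Delete trivial equation 4 =?= 4.
Bind M := f(tup(empty, 4, empty), f(n, m)); substituting into the one remaining equation that mentions M gives: tup(f(tup(empty, 4, empty), f(n, m)), 0, N) =?= tup(Y, 0, f(f(R, Y), tup(R, empty, Y))).
Bind Y := R; substituting into the remaining equation gives: tup(f(tup(empty, 4, empty), f(n, m)), 0, N) =?= tup(R, 0, f(f(R, R), tup(R, empty, R))).
Decompose tup/3: f(tup(empty, 4, empty), f(n, m)) =?= R,  0 =?= 0,  N =?= f(f(R, R), tup(R, empty, R)).
Bind R := f(tup(empty, 4, empty), f(n, m)); substituting into the one remaining equation that mentions R gives: N =?= f(f(f(tup(empty, 4, empty), f(n, m)), f(tup(empty, 4, empty), f(n, m))), tup(f(tup(empty, 4, empty), f(n, m)), empty, f(tup(empty, 4, empty), f(n, m)))). Substituting into the earlier binding gives Y := f(tup(empty, 4, empty), f(n, m)).
Delete trivial equation 0 =?= 0.
Bind N := f(f(f(tup(empty, 4, empty), f(n, m)), f(tup(empty, 4, empty), f(n, m))), tup(f(tup(empty, 4, empty), f(n, m)), empty, f(tup(empty, 4, empty), f(n, m)))).
No equations remain and no clash or occurs-check failure arose, so a unifier exists.

YES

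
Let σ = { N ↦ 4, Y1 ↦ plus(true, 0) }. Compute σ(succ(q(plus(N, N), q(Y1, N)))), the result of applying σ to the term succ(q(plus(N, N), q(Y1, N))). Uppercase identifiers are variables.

Replace each occurrence of N with 4.
Replace each occurrence of Y1 with plus(true, 0).
Result: succ(q(plus(4, 4), q(plus(true, 0), 4))).

succ(q(plus(4, 4), q(plus(true, 0), 4)))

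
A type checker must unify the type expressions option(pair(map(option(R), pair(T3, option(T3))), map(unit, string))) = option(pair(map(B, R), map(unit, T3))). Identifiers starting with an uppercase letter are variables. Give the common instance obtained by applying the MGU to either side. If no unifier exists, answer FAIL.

Decompose option/1: pair(map(option(R), pair(T3, option(T3))), map(unit, string)) = pair(map(B, R), map(unit, T3)).
Decompose pair/2: map(option(R), pair(T3, option(T3))) = map(B, R),  map(unit, string) = map(unit, T3).
Decompose map/2: option(R) = B,  pair(T3, option(T3)) = R.
Bind B := option(R); no other remaining equation mentions B.
Bind R := pair(T3, option(T3)); no other remaining equation mentions R. Substituting into the earlier binding gives B := option(pair(T3, option(T3))).
Decompose map/2: unit = unit,  string = T3.
Delete trivial equation unit = unit.
Bind T3 := string. Substituting into the earlier bindings gives B := option(pair(string, option(string))), R := pair(string, option(string)).
Applying the MGU to either side gives option(pair(map(option(pair(string, option(string))), pair(string, option(string))), map(unit, string))).

option(pair(map(option(pair(string, option(string))), pair(string, option(string))), map(unit, string)))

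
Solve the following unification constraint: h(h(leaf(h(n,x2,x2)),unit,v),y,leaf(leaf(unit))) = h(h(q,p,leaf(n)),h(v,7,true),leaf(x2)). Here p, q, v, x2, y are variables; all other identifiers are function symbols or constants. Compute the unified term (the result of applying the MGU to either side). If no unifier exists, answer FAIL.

h(h(leaf(h(n,leaf(unit),leaf(unit))),unit,leaf(n)),h(leaf(n),7,true),leaf(leaf(unit)))

Decompose h/3: h(leaf(h(n,x2,x2)),unit,v) = h(q,p,leaf(n)),  y = h(v,7,true),  leaf(leaf(unit)) = leaf(x2).
Decompose h/3: leaf(h(n,x2,x2)) = q,  unit = p,  v = leaf(n).
Bind q := leaf(h(n,x2,x2)); no other remaining equation mentions q.
Bind p := unit; no other remaining equation mentions p.
Bind v := leaf(n); substituting into the one remaining equation that mentions v gives: y = h(leaf(n),7,true).
Bind y := h(leaf(n),7,true); no other remaining equation mentions y.
Decompose leaf/1: leaf(unit) = x2.
Bind x2 := leaf(unit). Substituting into the earlier binding gives q := leaf(h(n,leaf(unit),leaf(unit))).
Applying the MGU to either side gives h(h(leaf(h(n,leaf(unit),leaf(unit))),unit,leaf(n)),h(leaf(n),7,true),leaf(leaf(unit))).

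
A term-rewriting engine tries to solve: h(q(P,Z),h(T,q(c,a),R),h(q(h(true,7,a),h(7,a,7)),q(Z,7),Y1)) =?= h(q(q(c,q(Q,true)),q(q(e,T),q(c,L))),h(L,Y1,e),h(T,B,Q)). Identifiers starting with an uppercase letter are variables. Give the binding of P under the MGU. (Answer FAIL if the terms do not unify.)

q(c,q(q(c,a),true))

Decompose h/3: q(P,Z) =?= q(q(c,q(Q,true)),q(q(e,T),q(c,L))),  h(T,q(c,a),R) =?= h(L,Y1,e),  h(q(h(true,7,a),h(7,a,7)),q(Z,7),Y1) =?= h(T,B,Q).
Decompose q/2: P =?= q(c,q(Q,true)),  Z =?= q(q(e,T),q(c,L)).
Bind P := q(c,q(Q,true)); no other remaining equation mentions P.
Bind Z := q(q(e,T),q(c,L)); substituting into the one remaining equation that mentions Z gives: h(q(h(true,7,a),h(7,a,7)),q(q(q(e,T),q(c,L)),7),Y1) =?= h(T,B,Q).
Decompose h/3: T =?= L,  q(c,a) =?= Y1,  R =?= e.
Bind T := L; substituting into the one remaining equation that mentions T gives: h(q(h(true,7,a),h(7,a,7)),q(q(q(e,L),q(c,L)),7),Y1) =?= h(L,B,Q). Substituting into the earlier binding gives Z := q(q(e,L),q(c,L)).
Bind Y1 := q(c,a); substituting into the one remaining equation that mentions Y1 gives: h(q(h(true,7,a),h(7,a,7)),q(q(q(e,L),q(c,L)),7),q(c,a)) =?= h(L,B,Q).
Bind R := e; no other remaining equation mentions R.
Decompose h/3: q(h(true,7,a),h(7,a,7)) =?= L,  q(q(q(e,L),q(c,L)),7) =?= B,  q(c,a) =?= Q.
Bind L := q(h(true,7,a),h(7,a,7)); substituting into the one remaining equation that mentions L gives: q(q(q(e,q(h(true,7,a),h(7,a,7))),q(c,q(h(true,7,a),h(7,a,7)))),7) =?= B. Substituting into the earlier bindings gives Z := q(q(e,q(h(true,7,a),h(7,a,7))),q(c,q(h(true,7,a),h(7,a,7)))), T := q(h(true,7,a),h(7,a,7)).
Bind B := q(q(q(e,q(h(true,7,a),h(7,a,7))),q(c,q(h(true,7,a),h(7,a,7)))),7); no other remaining equation mentions B.
Bind Q := q(c,a). Substituting into the earlier binding gives P := q(c,q(q(c,a),true)).
MGU = { P -> q(c,q(q(c,a),true)), Z -> q(q(e,q(h(true,7,a),h(7,a,7))),q(c,q(h(true,7,a),h(7,a,7)))), T -> q(h(true,7,a),h(7,a,7)), Y1 -> q(c,a), R -> e, L -> q(h(true,7,a),h(7,a,7)), B -> q(q(q(e,q(h(true,7,a),h(7,a,7))),q(c,q(h(true,7,a),h(7,a,7)))),7), Q -> q(c,a) }, so P -> q(c,q(q(c,a),true)).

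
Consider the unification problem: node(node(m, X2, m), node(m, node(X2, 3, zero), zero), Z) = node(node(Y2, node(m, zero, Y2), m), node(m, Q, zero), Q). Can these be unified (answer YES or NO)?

Decompose node/3: node(m, X2, m) = node(Y2, node(m, zero, Y2), m),  node(m, node(X2, 3, zero), zero) = node(m, Q, zero),  Z = Q.
Decompose node/3: m = Y2,  X2 = node(m, zero, Y2),  m = m.
Bind Y2 := m; substituting into the one remaining equation that mentions Y2 gives: X2 = node(m, zero, m).
Bind X2 := node(m, zero, m); substituting into the one remaining equation that mentions X2 gives: node(m, node(node(m, zero, m), 3, zero), zero) = node(m, Q, zero).
Delete trivial equation m = m.
Decompose node/3: m = m,  node(node(m, zero, m), 3, zero) = Q,  zero = zero.
Delete trivial equation m = m.
Bind Q := node(node(m, zero, m), 3, zero); substituting into the one remaining equation that mentions Q gives: Z = node(node(m, zero, m), 3, zero).
Delete trivial equation zero = zero.
Bind Z := node(node(m, zero, m), 3, zero).
No equations remain and no clash or occurs-check failure arose, so a unifier exists.

YES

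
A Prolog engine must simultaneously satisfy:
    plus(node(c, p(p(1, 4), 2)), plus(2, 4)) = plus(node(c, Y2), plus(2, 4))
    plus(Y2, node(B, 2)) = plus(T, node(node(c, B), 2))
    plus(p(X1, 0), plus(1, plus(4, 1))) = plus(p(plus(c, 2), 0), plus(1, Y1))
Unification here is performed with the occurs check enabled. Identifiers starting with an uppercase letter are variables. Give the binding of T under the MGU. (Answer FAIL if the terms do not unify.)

FAIL

Decompose plus/2: node(c, p(p(1, 4), 2)) = node(c, Y2),  plus(2, 4) = plus(2, 4).
Decompose node/2: c = c,  p(p(1, 4), 2) = Y2.
Delete trivial equation c = c.
Bind Y2 := p(p(1, 4), 2); substituting into the one remaining equation that mentions Y2 gives: plus(p(p(1, 4), 2), node(B, 2)) = plus(T, node(node(c, B), 2)).
Delete trivial equation plus(2, 4) = plus(2, 4).
Decompose plus/2: p(p(1, 4), 2) = T,  node(B, 2) = node(node(c, B), 2).
Bind T := p(p(1, 4), 2); no other remaining equation mentions T.
Decompose node/2: B = node(c, B),  2 = 2.
Occurs check fails: B occurs in node(c, B); the equation B = node(c, B) has no finite solution.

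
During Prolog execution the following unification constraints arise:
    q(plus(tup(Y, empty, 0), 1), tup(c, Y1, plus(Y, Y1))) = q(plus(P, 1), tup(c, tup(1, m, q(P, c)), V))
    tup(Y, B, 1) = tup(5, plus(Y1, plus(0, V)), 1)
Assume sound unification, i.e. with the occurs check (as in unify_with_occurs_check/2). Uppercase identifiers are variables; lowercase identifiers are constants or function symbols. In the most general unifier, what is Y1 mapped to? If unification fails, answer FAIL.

tup(1, m, q(tup(5, empty, 0), c))

Decompose q/2: plus(tup(Y, empty, 0), 1) = plus(P, 1),  tup(c, Y1, plus(Y, Y1)) = tup(c, tup(1, m, q(P, c)), V).
Decompose plus/2: tup(Y, empty, 0) = P,  1 = 1.
Bind P := tup(Y, empty, 0); substituting into the one remaining equation that mentions P gives: tup(c, Y1, plus(Y, Y1)) = tup(c, tup(1, m, q(tup(Y, empty, 0), c)), V).
Delete trivial equation 1 = 1.
Decompose tup/3: c = c,  Y1 = tup(1, m, q(tup(Y, empty, 0), c)),  plus(Y, Y1) = V.
Delete trivial equation c = c.
Bind Y1 := tup(1, m, q(tup(Y, empty, 0), c)); substituting into the remaining equations gives: plus(Y, tup(1, m, q(tup(Y, empty, 0), c))) = V,  tup(Y, B, 1) = tup(5, plus(tup(1, m, q(tup(Y, empty, 0), c)), plus(0, V)), 1).
Bind V := plus(Y, tup(1, m, q(tup(Y, empty, 0), c))); substituting into the remaining equation gives: tup(Y, B, 1) = tup(5, plus(tup(1, m, q(tup(Y, empty, 0), c)), plus(0, plus(Y, tup(1, m, q(tup(Y, empty, 0), c))))), 1).
Decompose tup/3: Y = 5,  B = plus(tup(1, m, q(tup(Y, empty, 0), c)), plus(0, plus(Y, tup(1, m, q(tup(Y, empty, 0), c))))),  1 = 1.
Bind Y := 5; substituting into the one remaining equation that mentions Y gives: B = plus(tup(1, m, q(tup(5, empty, 0), c)), plus(0, plus(5, tup(1, m, q(tup(5, empty, 0), c))))). Substituting into the earlier bindings gives P := tup(5, empty, 0), Y1 := tup(1, m, q(tup(5, empty, 0), c)), V := plus(5, tup(1, m, q(tup(5, empty, 0), c))).
Bind B := plus(tup(1, m, q(tup(5, empty, 0), c)), plus(0, plus(5, tup(1, m, q(tup(5, empty, 0), c))))); no other remaining equation mentions B.
Delete trivial equation 1 = 1.
MGU = { P = tup(5, empty, 0), Y1 = tup(1, m, q(tup(5, empty, 0), c)), V = plus(5, tup(1, m, q(tup(5, empty, 0), c))), Y = 5, B = plus(tup(1, m, q(tup(5, empty, 0), c)), plus(0, plus(5, tup(1, m, q(tup(5, empty, 0), c))))) }, so Y1 = tup(1, m, q(tup(5, empty, 0), c)).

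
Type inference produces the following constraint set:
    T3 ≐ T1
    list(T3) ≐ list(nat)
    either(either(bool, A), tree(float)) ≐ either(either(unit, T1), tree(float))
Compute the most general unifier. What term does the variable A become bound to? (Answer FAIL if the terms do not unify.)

Bind T3 := T1; substituting into the one remaining equation that mentions T3 gives: list(T1) ≐ list(nat).
Decompose list/1: T1 ≐ nat.
Bind T1 := nat; substituting into the remaining equation gives: either(either(bool, A), tree(float)) ≐ either(either(unit, nat), tree(float)). Substituting into the earlier binding gives T3 := nat.
Decompose either/2: either(bool, A) ≐ either(unit, nat),  tree(float) ≐ tree(float).
Decompose either/2: bool ≐ unit,  A ≐ nat.
Clash: constants bool and unit differ; no unifier exists.

FAIL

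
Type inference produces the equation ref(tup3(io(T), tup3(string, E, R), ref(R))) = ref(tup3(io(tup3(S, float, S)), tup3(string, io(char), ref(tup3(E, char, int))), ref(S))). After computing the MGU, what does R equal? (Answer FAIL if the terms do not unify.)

ref(tup3(io(char), char, int))

Decompose ref/1: tup3(io(T), tup3(string, E, R), ref(R)) = tup3(io(tup3(S, float, S)), tup3(string, io(char), ref(tup3(E, char, int))), ref(S)).
Decompose tup3/3: io(T) = io(tup3(S, float, S)),  tup3(string, E, R) = tup3(string, io(char), ref(tup3(E, char, int))),  ref(R) = ref(S).
Decompose io/1: T = tup3(S, float, S).
Bind T := tup3(S, float, S); no other remaining equation mentions T.
Decompose tup3/3: string = string,  E = io(char),  R = ref(tup3(E, char, int)).
Delete trivial equation string = string.
Bind E := io(char); substituting into the one remaining equation that mentions E gives: R = ref(tup3(io(char), char, int)).
Bind R := ref(tup3(io(char), char, int)); substituting into the remaining equation gives: ref(ref(tup3(io(char), char, int))) = ref(S).
Decompose ref/1: ref(tup3(io(char), char, int)) = S.
Bind S := ref(tup3(io(char), char, int)). Substituting into the earlier binding gives T := tup3(ref(tup3(io(char), char, int)), float, ref(tup3(io(char), char, int))).
MGU = { T -> tup3(ref(tup3(io(char), char, int)), float, ref(tup3(io(char), char, int))), E -> io(char), R -> ref(tup3(io(char), char, int)), S -> ref(tup3(io(char), char, int)) }, so R -> ref(tup3(io(char), char, int)).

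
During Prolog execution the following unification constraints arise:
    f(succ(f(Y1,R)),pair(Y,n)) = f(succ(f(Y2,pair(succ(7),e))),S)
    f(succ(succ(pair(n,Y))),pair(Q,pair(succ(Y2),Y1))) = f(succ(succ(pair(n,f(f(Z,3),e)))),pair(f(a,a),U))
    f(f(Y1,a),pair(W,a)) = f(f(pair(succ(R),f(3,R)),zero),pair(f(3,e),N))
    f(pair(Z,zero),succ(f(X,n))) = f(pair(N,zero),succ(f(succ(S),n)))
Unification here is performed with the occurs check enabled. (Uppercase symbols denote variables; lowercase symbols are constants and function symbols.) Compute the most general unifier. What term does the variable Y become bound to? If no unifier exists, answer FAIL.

FAIL

Decompose f/2: succ(f(Y1,R)) = succ(f(Y2,pair(succ(7),e))),  pair(Y,n) = S.
Decompose succ/1: f(Y1,R) = f(Y2,pair(succ(7),e)).
Decompose f/2: Y1 = Y2,  R = pair(succ(7),e).
Bind Y1 := Y2; substituting into the 2 remaining equations that mention Y1 gives: f(succ(succ(pair(n,Y))),pair(Q,pair(succ(Y2),Y2))) = f(succ(succ(pair(n,f(f(Z,3),e)))),pair(f(a,a),U)),  f(f(Y2,a),pair(W,a)) = f(f(pair(succ(R),f(3,R)),zero),pair(f(3,e),N)).
Bind R := pair(succ(7),e); substituting into the one remaining equation that mentions R gives: f(f(Y2,a),pair(W,a)) = f(f(pair(succ(pair(succ(7),e)),f(3,pair(succ(7),e))),zero),pair(f(3,e),N)).
Bind S := pair(Y,n); substituting into the one remaining equation that mentions S gives: f(pair(Z,zero),succ(f(X,n))) = f(pair(N,zero),succ(f(succ(pair(Y,n)),n))).
Decompose f/2: succ(succ(pair(n,Y))) = succ(succ(pair(n,f(f(Z,3),e)))),  pair(Q,pair(succ(Y2),Y2)) = pair(f(a,a),U).
Decompose succ/1: succ(pair(n,Y)) = succ(pair(n,f(f(Z,3),e))).
Decompose succ/1: pair(n,Y) = pair(n,f(f(Z,3),e)).
Decompose pair/2: n = n,  Y = f(f(Z,3),e).
Delete trivial equation n = n.
Bind Y := f(f(Z,3),e); substituting into the one remaining equation that mentions Y gives: f(pair(Z,zero),succ(f(X,n))) = f(pair(N,zero),succ(f(succ(pair(f(f(Z,3),e),n)),n))). Substituting into the earlier binding gives S := pair(f(f(Z,3),e),n).
Decompose pair/2: Q = f(a,a),  pair(succ(Y2),Y2) = U.
Bind Q := f(a,a); no other remaining equation mentions Q.
Bind U := pair(succ(Y2),Y2); no other remaining equation mentions U.
Decompose f/2: f(Y2,a) = f(pair(succ(pair(succ(7),e)),f(3,pair(succ(7),e))),zero),  pair(W,a) = pair(f(3,e),N).
Decompose f/2: Y2 = pair(succ(pair(succ(7),e)),f(3,pair(succ(7),e))),  a = zero.
Bind Y2 := pair(succ(pair(succ(7),e)),f(3,pair(succ(7),e))); no other remaining equation mentions Y2. Substituting into the earlier bindings gives Y1 := pair(succ(pair(succ(7),e)),f(3,pair(succ(7),e))), U := pair(succ(pair(succ(pair(succ(7),e)),f(3,pair(succ(7),e)))),pair(succ(pair(succ(7),e)),f(3,pair(succ(7),e)))).
Clash: constants a and zero differ; no unifier exists.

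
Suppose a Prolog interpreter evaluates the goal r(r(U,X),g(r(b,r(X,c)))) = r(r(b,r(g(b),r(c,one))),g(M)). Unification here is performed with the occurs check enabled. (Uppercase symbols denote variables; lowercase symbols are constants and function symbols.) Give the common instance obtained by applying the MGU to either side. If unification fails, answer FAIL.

r(r(b,r(g(b),r(c,one))),g(r(b,r(r(g(b),r(c,one)),c))))

Decompose r/2: r(U,X) = r(b,r(g(b),r(c,one))),  g(r(b,r(X,c))) = g(M).
Decompose r/2: U = b,  X = r(g(b),r(c,one)).
Bind U := b; no other remaining equation mentions U.
Bind X := r(g(b),r(c,one)); substituting into the remaining equation gives: g(r(b,r(r(g(b),r(c,one)),c))) = g(M).
Decompose g/1: r(b,r(r(g(b),r(c,one)),c)) = M.
Bind M := r(b,r(r(g(b),r(c,one)),c)).
Applying the MGU to either side gives r(r(b,r(g(b),r(c,one))),g(r(b,r(r(g(b),r(c,one)),c)))).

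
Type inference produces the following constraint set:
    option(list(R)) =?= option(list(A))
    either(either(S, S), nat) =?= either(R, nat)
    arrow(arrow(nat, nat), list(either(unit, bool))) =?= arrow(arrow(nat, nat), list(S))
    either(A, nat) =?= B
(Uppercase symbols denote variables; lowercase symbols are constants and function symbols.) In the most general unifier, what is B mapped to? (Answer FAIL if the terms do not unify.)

either(either(either(unit, bool), either(unit, bool)), nat)

Decompose option/1: list(R) =?= list(A).
Decompose list/1: R =?= A.
Bind R := A; substituting into the one remaining equation that mentions R gives: either(either(S, S), nat) =?= either(A, nat).
Decompose either/2: either(S, S) =?= A,  nat =?= nat.
Bind A := either(S, S); substituting into the one remaining equation that mentions A gives: either(either(S, S), nat) =?= B. Substituting into the earlier binding gives R := either(S, S).
Delete trivial equation nat =?= nat.
Decompose arrow/2: arrow(nat, nat) =?= arrow(nat, nat),  list(either(unit, bool)) =?= list(S).
Delete trivial equation arrow(nat, nat) =?= arrow(nat, nat).
Decompose list/1: either(unit, bool) =?= S.
Bind S := either(unit, bool); substituting into the remaining equation gives: either(either(either(unit, bool), either(unit, bool)), nat) =?= B. Substituting into the earlier bindings gives R := either(either(unit, bool), either(unit, bool)), A := either(either(unit, bool), either(unit, bool)).
Bind B := either(either(either(unit, bool), either(unit, bool)), nat).
MGU = { R := either(either(unit, bool), either(unit, bool)), A := either(either(unit, bool), either(unit, bool)), S := either(unit, bool), B := either(either(either(unit, bool), either(unit, bool)), nat) }, so B := either(either(either(unit, bool), either(unit, bool)), nat).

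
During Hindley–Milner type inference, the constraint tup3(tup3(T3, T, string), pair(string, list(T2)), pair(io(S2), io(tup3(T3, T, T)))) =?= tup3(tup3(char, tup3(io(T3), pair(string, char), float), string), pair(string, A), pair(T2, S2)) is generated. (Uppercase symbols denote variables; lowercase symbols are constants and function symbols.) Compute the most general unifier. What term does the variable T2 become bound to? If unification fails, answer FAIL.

io(io(tup3(char, tup3(io(char), pair(string, char), float), tup3(io(char), pair(string, char), float))))

Decompose tup3/3: tup3(T3, T, string) =?= tup3(char, tup3(io(T3), pair(string, char), float), string),  pair(string, list(T2)) =?= pair(string, A),  pair(io(S2), io(tup3(T3, T, T))) =?= pair(T2, S2).
Decompose tup3/3: T3 =?= char,  T =?= tup3(io(T3), pair(string, char), float),  string =?= string.
Bind T3 := char; substituting into the 2 remaining equations that mention T3 gives: T =?= tup3(io(char), pair(string, char), float),  pair(io(S2), io(tup3(char, T, T))) =?= pair(T2, S2).
Bind T := tup3(io(char), pair(string, char), float); substituting into the one remaining equation that mentions T gives: pair(io(S2), io(tup3(char, tup3(io(char), pair(string, char), float), tup3(io(char), pair(string, char), float)))) =?= pair(T2, S2).
Delete trivial equation string =?= string.
Decompose pair/2: string =?= string,  list(T2) =?= A.
Delete trivial equation string =?= string.
Bind A := list(T2); no other remaining equation mentions A.
Decompose pair/2: io(S2) =?= T2,  io(tup3(char, tup3(io(char), pair(string, char), float), tup3(io(char), pair(string, char), float))) =?= S2.
Bind T2 := io(S2); no other remaining equation mentions T2. Substituting into the earlier binding gives A := list(io(S2)).
Bind S2 := io(tup3(char, tup3(io(char), pair(string, char), float), tup3(io(char), pair(string, char), float))). Substituting into the earlier bindings gives A := list(io(io(tup3(char, tup3(io(char), pair(string, char), float), tup3(io(char), pair(string, char), float))))), T2 := io(io(tup3(char, tup3(io(char), pair(string, char), float), tup3(io(char), pair(string, char), float)))).
MGU = { T3 -> char, T -> tup3(io(char), pair(string, char), float), A -> list(io(io(tup3(char, tup3(io(char), pair(string, char), float), tup3(io(char), pair(string, char), float))))), T2 -> io(io(tup3(char, tup3(io(char), pair(string, char), float), tup3(io(char), pair(string, char), float)))), S2 -> io(tup3(char, tup3(io(char), pair(string, char), float), tup3(io(char), pair(string, char), float))) }, so T2 -> io(io(tup3(char, tup3(io(char), pair(string, char), float), tup3(io(char), pair(string, char), float)))).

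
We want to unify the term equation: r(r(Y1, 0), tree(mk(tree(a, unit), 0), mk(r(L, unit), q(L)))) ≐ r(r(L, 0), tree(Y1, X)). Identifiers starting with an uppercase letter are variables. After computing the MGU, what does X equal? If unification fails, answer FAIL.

mk(r(mk(tree(a, unit), 0), unit), q(mk(tree(a, unit), 0)))

Decompose r/2: r(Y1, 0) ≐ r(L, 0),  tree(mk(tree(a, unit), 0), mk(r(L, unit), q(L))) ≐ tree(Y1, X).
Decompose r/2: Y1 ≐ L,  0 ≐ 0.
Bind Y1 := L; substituting into the one remaining equation that mentions Y1 gives: tree(mk(tree(a, unit), 0), mk(r(L, unit), q(L))) ≐ tree(L, X).
Delete trivial equation 0 ≐ 0.
Decompose tree/2: mk(tree(a, unit), 0) ≐ L,  mk(r(L, unit), q(L)) ≐ X.
Bind L := mk(tree(a, unit), 0); substituting into the remaining equation gives: mk(r(mk(tree(a, unit), 0), unit), q(mk(tree(a, unit), 0))) ≐ X. Substituting into the earlier binding gives Y1 := mk(tree(a, unit), 0).
Bind X := mk(r(mk(tree(a, unit), 0), unit), q(mk(tree(a, unit), 0))).
MGU = { Y1 -> mk(tree(a, unit), 0), L -> mk(tree(a, unit), 0), X -> mk(r(mk(tree(a, unit), 0), unit), q(mk(tree(a, unit), 0))) }, so X -> mk(r(mk(tree(a, unit), 0), unit), q(mk(tree(a, unit), 0))).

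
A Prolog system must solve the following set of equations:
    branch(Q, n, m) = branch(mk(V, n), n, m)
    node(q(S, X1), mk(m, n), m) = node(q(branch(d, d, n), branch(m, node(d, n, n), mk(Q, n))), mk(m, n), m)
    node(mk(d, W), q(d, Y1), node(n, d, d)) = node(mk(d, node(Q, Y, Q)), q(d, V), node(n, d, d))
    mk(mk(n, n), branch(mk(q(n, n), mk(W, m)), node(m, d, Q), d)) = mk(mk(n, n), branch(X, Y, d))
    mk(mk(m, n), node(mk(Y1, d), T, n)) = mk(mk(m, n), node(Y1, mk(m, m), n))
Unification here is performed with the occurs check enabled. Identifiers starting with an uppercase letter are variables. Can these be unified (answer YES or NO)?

Decompose branch/3: Q = mk(V, n),  n = n,  m = m.
Bind Q := mk(V, n); substituting into the 3 remaining equations that mention Q gives: node(q(S, X1), mk(m, n), m) = node(q(branch(d, d, n), branch(m, node(d, n, n), mk(mk(V, n), n))), mk(m, n), m),  node(mk(d, W), q(d, Y1), node(n, d, d)) = node(mk(d, node(mk(V, n), Y, mk(V, n))), q(d, V), node(n, d, d)),  mk(mk(n, n), branch(mk(q(n, n), mk(W, m)), node(m, d, mk(V, n)), d)) = mk(mk(n, n), branch(X, Y, d)).
Delete trivial equation n = n.
Delete trivial equation m = m.
Decompose node/3: q(S, X1) = q(branch(d, d, n), branch(m, node(d, n, n), mk(mk(V, n), n))),  mk(m, n) = mk(m, n),  m = m.
Decompose q/2: S = branch(d, d, n),  X1 = branch(m, node(d, n, n), mk(mk(V, n), n)).
Bind S := branch(d, d, n); no other remaining equation mentions S.
Bind X1 := branch(m, node(d, n, n), mk(mk(V, n), n)); no other remaining equation mentions X1.
Delete trivial equation mk(m, n) = mk(m, n).
Delete trivial equation m = m.
Decompose node/3: mk(d, W) = mk(d, node(mk(V, n), Y, mk(V, n))),  q(d, Y1) = q(d, V),  node(n, d, d) = node(n, d, d).
Decompose mk/2: d = d,  W = node(mk(V, n), Y, mk(V, n)).
Delete trivial equation d = d.
Bind W := node(mk(V, n), Y, mk(V, n)); substituting into the one remaining equation that mentions W gives: mk(mk(n, n), branch(mk(q(n, n), mk(node(mk(V, n), Y, mk(V, n)), m)), node(m, d, mk(V, n)), d)) = mk(mk(n, n), branch(X, Y, d)).
Decompose q/2: d = d,  Y1 = V.
Delete trivial equation d = d.
Bind Y1 := V; substituting into the one remaining equation that mentions Y1 gives: mk(mk(m, n), node(mk(V, d), T, n)) = mk(mk(m, n), node(V, mk(m, m), n)).
Delete trivial equation node(n, d, d) = node(n, d, d).
Decompose mk/2: mk(n, n) = mk(n, n),  branch(mk(q(n, n), mk(node(mk(V, n), Y, mk(V, n)), m)), node(m, d, mk(V, n)), d) = branch(X, Y, d).
Delete trivial equation mk(n, n) = mk(n, n).
Decompose branch/3: mk(q(n, n), mk(node(mk(V, n), Y, mk(V, n)), m)) = X,  node(m, d, mk(V, n)) = Y,  d = d.
Bind X := mk(q(n, n), mk(node(mk(V, n), Y, mk(V, n)), m)); no other remaining equation mentions X.
Bind Y := node(m, d, mk(V, n)); no other remaining equation mentions Y. Substituting into the earlier bindings gives W := node(mk(V, n), node(m, d, mk(V, n)), mk(V, n)), X := mk(q(n, n), mk(node(mk(V, n), node(m, d, mk(V, n)), mk(V, n)), m)).
Delete trivial equation d = d.
Decompose mk/2: mk(m, n) = mk(m, n),  node(mk(V, d), T, n) = node(V, mk(m, m), n).
Delete trivial equation mk(m, n) = mk(m, n).
Decompose node/3: mk(V, d) = V,  T = mk(m, m),  n = n.
Occurs check fails: V occurs in mk(V, d); the equation V = mk(V, d) has no finite solution.

NO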